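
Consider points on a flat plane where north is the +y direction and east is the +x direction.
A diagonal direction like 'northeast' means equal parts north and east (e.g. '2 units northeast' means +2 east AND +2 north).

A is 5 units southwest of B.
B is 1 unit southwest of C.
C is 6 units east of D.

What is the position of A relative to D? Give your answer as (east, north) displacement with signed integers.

Place D at the origin (east=0, north=0).
  C is 6 units east of D: delta (east=+6, north=+0); C at (east=6, north=0).
  B is 1 unit southwest of C: delta (east=-1, north=-1); B at (east=5, north=-1).
  A is 5 units southwest of B: delta (east=-5, north=-5); A at (east=0, north=-6).
Therefore A relative to D: (east=0, north=-6).

Answer: A is at (east=0, north=-6) relative to D.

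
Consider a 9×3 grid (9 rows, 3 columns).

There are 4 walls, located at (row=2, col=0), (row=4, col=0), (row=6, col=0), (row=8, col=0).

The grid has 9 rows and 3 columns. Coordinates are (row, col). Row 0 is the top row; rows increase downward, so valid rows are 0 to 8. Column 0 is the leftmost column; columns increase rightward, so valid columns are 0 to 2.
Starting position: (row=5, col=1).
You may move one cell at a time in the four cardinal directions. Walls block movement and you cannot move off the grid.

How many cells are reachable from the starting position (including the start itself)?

BFS flood-fill from (row=5, col=1):
  Distance 0: (row=5, col=1)
  Distance 1: (row=4, col=1), (row=5, col=0), (row=5, col=2), (row=6, col=1)
  Distance 2: (row=3, col=1), (row=4, col=2), (row=6, col=2), (row=7, col=1)
  Distance 3: (row=2, col=1), (row=3, col=0), (row=3, col=2), (row=7, col=0), (row=7, col=2), (row=8, col=1)
  Distance 4: (row=1, col=1), (row=2, col=2), (row=8, col=2)
  Distance 5: (row=0, col=1), (row=1, col=0), (row=1, col=2)
  Distance 6: (row=0, col=0), (row=0, col=2)
Total reachable: 23 (grid has 23 open cells total)

Answer: Reachable cells: 23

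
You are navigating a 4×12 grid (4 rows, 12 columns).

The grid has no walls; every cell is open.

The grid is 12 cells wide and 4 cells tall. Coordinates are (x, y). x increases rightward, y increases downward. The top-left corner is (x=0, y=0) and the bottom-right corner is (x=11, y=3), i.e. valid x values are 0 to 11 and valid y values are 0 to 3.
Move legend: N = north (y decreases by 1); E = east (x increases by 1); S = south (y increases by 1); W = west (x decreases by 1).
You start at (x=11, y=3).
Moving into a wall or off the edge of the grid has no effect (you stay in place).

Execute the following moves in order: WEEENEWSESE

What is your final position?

Answer: Final position: (x=11, y=3)

Derivation:
Start: (x=11, y=3)
  W (west): (x=11, y=3) -> (x=10, y=3)
  E (east): (x=10, y=3) -> (x=11, y=3)
  E (east): blocked, stay at (x=11, y=3)
  E (east): blocked, stay at (x=11, y=3)
  N (north): (x=11, y=3) -> (x=11, y=2)
  E (east): blocked, stay at (x=11, y=2)
  W (west): (x=11, y=2) -> (x=10, y=2)
  S (south): (x=10, y=2) -> (x=10, y=3)
  E (east): (x=10, y=3) -> (x=11, y=3)
  S (south): blocked, stay at (x=11, y=3)
  E (east): blocked, stay at (x=11, y=3)
Final: (x=11, y=3)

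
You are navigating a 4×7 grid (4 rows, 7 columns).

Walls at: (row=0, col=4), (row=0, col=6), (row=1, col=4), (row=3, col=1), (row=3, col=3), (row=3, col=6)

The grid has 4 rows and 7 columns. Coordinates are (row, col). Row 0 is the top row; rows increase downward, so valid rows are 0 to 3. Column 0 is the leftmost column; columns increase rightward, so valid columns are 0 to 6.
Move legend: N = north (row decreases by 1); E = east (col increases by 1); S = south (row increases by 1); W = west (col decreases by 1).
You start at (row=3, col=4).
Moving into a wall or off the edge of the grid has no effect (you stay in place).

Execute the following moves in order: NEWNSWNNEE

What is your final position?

Answer: Final position: (row=2, col=6)

Derivation:
Start: (row=3, col=4)
  N (north): (row=3, col=4) -> (row=2, col=4)
  E (east): (row=2, col=4) -> (row=2, col=5)
  W (west): (row=2, col=5) -> (row=2, col=4)
  N (north): blocked, stay at (row=2, col=4)
  S (south): (row=2, col=4) -> (row=3, col=4)
  W (west): blocked, stay at (row=3, col=4)
  N (north): (row=3, col=4) -> (row=2, col=4)
  N (north): blocked, stay at (row=2, col=4)
  E (east): (row=2, col=4) -> (row=2, col=5)
  E (east): (row=2, col=5) -> (row=2, col=6)
Final: (row=2, col=6)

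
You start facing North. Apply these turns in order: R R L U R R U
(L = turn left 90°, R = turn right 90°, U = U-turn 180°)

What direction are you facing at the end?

Answer: Final heading: West

Derivation:
Start: North
  R (right (90° clockwise)) -> East
  R (right (90° clockwise)) -> South
  L (left (90° counter-clockwise)) -> East
  U (U-turn (180°)) -> West
  R (right (90° clockwise)) -> North
  R (right (90° clockwise)) -> East
  U (U-turn (180°)) -> West
Final: West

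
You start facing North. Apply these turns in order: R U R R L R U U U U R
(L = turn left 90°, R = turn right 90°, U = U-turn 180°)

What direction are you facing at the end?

Start: North
  R (right (90° clockwise)) -> East
  U (U-turn (180°)) -> West
  R (right (90° clockwise)) -> North
  R (right (90° clockwise)) -> East
  L (left (90° counter-clockwise)) -> North
  R (right (90° clockwise)) -> East
  U (U-turn (180°)) -> West
  U (U-turn (180°)) -> East
  U (U-turn (180°)) -> West
  U (U-turn (180°)) -> East
  R (right (90° clockwise)) -> South
Final: South

Answer: Final heading: South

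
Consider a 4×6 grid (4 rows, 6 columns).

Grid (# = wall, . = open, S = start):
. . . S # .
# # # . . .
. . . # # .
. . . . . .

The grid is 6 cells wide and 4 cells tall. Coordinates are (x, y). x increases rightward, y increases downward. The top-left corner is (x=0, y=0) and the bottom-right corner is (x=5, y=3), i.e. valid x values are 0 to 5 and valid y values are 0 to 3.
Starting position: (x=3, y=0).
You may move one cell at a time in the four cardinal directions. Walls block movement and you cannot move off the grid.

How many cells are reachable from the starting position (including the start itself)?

BFS flood-fill from (x=3, y=0):
  Distance 0: (x=3, y=0)
  Distance 1: (x=2, y=0), (x=3, y=1)
  Distance 2: (x=1, y=0), (x=4, y=1)
  Distance 3: (x=0, y=0), (x=5, y=1)
  Distance 4: (x=5, y=0), (x=5, y=2)
  Distance 5: (x=5, y=3)
  Distance 6: (x=4, y=3)
  Distance 7: (x=3, y=3)
  Distance 8: (x=2, y=3)
  Distance 9: (x=2, y=2), (x=1, y=3)
  Distance 10: (x=1, y=2), (x=0, y=3)
  Distance 11: (x=0, y=2)
Total reachable: 18 (grid has 18 open cells total)

Answer: Reachable cells: 18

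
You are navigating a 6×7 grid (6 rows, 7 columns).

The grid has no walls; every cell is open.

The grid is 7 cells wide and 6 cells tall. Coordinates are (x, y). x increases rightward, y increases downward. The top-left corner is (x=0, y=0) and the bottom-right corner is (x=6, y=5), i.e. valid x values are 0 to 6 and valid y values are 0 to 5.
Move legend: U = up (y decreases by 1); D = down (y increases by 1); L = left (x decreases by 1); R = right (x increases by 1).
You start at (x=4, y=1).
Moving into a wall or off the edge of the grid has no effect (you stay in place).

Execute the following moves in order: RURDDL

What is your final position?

Start: (x=4, y=1)
  R (right): (x=4, y=1) -> (x=5, y=1)
  U (up): (x=5, y=1) -> (x=5, y=0)
  R (right): (x=5, y=0) -> (x=6, y=0)
  D (down): (x=6, y=0) -> (x=6, y=1)
  D (down): (x=6, y=1) -> (x=6, y=2)
  L (left): (x=6, y=2) -> (x=5, y=2)
Final: (x=5, y=2)

Answer: Final position: (x=5, y=2)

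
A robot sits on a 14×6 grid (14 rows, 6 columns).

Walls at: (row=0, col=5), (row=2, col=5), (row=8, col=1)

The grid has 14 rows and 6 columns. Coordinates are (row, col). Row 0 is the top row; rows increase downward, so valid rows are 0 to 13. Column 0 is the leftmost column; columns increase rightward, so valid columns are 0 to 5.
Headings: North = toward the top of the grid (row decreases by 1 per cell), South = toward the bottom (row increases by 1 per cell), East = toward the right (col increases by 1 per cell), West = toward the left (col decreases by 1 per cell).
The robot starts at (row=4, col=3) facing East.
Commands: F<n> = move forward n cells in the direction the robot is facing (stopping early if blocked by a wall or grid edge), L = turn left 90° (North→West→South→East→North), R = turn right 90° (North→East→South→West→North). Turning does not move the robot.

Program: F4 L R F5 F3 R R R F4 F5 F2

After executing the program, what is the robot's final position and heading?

Start: (row=4, col=3), facing East
  F4: move forward 2/4 (blocked), now at (row=4, col=5)
  L: turn left, now facing North
  R: turn right, now facing East
  F5: move forward 0/5 (blocked), now at (row=4, col=5)
  F3: move forward 0/3 (blocked), now at (row=4, col=5)
  R: turn right, now facing South
  R: turn right, now facing West
  R: turn right, now facing North
  F4: move forward 1/4 (blocked), now at (row=3, col=5)
  F5: move forward 0/5 (blocked), now at (row=3, col=5)
  F2: move forward 0/2 (blocked), now at (row=3, col=5)
Final: (row=3, col=5), facing North

Answer: Final position: (row=3, col=5), facing North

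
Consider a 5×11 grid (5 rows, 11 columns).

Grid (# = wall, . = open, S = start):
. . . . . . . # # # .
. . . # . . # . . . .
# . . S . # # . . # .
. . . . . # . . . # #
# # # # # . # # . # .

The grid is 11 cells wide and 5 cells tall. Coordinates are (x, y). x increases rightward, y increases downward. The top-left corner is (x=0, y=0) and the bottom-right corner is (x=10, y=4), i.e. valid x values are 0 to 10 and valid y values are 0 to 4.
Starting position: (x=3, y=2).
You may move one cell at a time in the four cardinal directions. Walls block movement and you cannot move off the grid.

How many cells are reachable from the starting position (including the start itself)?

BFS flood-fill from (x=3, y=2):
  Distance 0: (x=3, y=2)
  Distance 1: (x=2, y=2), (x=4, y=2), (x=3, y=3)
  Distance 2: (x=2, y=1), (x=4, y=1), (x=1, y=2), (x=2, y=3), (x=4, y=3)
  Distance 3: (x=2, y=0), (x=4, y=0), (x=1, y=1), (x=5, y=1), (x=1, y=3)
  Distance 4: (x=1, y=0), (x=3, y=0), (x=5, y=0), (x=0, y=1), (x=0, y=3)
  Distance 5: (x=0, y=0), (x=6, y=0)
Total reachable: 21 (grid has 35 open cells total)

Answer: Reachable cells: 21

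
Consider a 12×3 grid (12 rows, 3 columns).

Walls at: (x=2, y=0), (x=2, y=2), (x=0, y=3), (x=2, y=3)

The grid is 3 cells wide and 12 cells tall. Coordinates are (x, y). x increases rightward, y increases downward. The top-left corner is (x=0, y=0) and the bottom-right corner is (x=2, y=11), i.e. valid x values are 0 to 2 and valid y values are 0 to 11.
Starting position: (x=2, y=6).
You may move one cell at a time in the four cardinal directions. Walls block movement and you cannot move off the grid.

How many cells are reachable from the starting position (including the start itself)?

Answer: Reachable cells: 32

Derivation:
BFS flood-fill from (x=2, y=6):
  Distance 0: (x=2, y=6)
  Distance 1: (x=2, y=5), (x=1, y=6), (x=2, y=7)
  Distance 2: (x=2, y=4), (x=1, y=5), (x=0, y=6), (x=1, y=7), (x=2, y=8)
  Distance 3: (x=1, y=4), (x=0, y=5), (x=0, y=7), (x=1, y=8), (x=2, y=9)
  Distance 4: (x=1, y=3), (x=0, y=4), (x=0, y=8), (x=1, y=9), (x=2, y=10)
  Distance 5: (x=1, y=2), (x=0, y=9), (x=1, y=10), (x=2, y=11)
  Distance 6: (x=1, y=1), (x=0, y=2), (x=0, y=10), (x=1, y=11)
  Distance 7: (x=1, y=0), (x=0, y=1), (x=2, y=1), (x=0, y=11)
  Distance 8: (x=0, y=0)
Total reachable: 32 (grid has 32 open cells total)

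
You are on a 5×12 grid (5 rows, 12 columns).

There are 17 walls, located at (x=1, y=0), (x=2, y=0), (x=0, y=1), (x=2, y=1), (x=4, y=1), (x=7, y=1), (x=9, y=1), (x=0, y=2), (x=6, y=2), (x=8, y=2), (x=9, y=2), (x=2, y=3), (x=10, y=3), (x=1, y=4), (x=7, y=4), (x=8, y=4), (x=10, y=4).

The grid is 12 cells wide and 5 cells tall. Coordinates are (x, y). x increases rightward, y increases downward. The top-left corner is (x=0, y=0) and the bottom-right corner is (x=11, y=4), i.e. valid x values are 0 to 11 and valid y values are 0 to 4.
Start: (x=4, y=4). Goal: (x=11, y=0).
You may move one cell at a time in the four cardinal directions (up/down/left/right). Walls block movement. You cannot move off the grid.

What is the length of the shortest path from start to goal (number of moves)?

BFS from (x=4, y=4) until reaching (x=11, y=0):
  Distance 0: (x=4, y=4)
  Distance 1: (x=4, y=3), (x=3, y=4), (x=5, y=4)
  Distance 2: (x=4, y=2), (x=3, y=3), (x=5, y=3), (x=2, y=4), (x=6, y=4)
  Distance 3: (x=3, y=2), (x=5, y=2), (x=6, y=3)
  Distance 4: (x=3, y=1), (x=5, y=1), (x=2, y=2), (x=7, y=3)
  Distance 5: (x=3, y=0), (x=5, y=0), (x=6, y=1), (x=1, y=2), (x=7, y=2), (x=8, y=3)
  Distance 6: (x=4, y=0), (x=6, y=0), (x=1, y=1), (x=1, y=3), (x=9, y=3)
  Distance 7: (x=7, y=0), (x=0, y=3), (x=9, y=4)
  Distance 8: (x=8, y=0), (x=0, y=4)
  Distance 9: (x=9, y=0), (x=8, y=1)
  Distance 10: (x=10, y=0)
  Distance 11: (x=11, y=0), (x=10, y=1)  <- goal reached here
One shortest path (11 moves): (x=4, y=4) -> (x=5, y=4) -> (x=5, y=3) -> (x=5, y=2) -> (x=5, y=1) -> (x=6, y=1) -> (x=6, y=0) -> (x=7, y=0) -> (x=8, y=0) -> (x=9, y=0) -> (x=10, y=0) -> (x=11, y=0)

Answer: Shortest path length: 11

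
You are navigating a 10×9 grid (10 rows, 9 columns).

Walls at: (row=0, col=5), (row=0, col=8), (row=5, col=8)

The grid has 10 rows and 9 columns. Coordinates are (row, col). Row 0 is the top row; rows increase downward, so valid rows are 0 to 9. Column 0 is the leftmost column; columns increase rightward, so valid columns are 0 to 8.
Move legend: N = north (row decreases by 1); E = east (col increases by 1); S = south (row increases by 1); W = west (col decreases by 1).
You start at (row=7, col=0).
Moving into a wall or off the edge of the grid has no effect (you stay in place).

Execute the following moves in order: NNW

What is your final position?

Start: (row=7, col=0)
  N (north): (row=7, col=0) -> (row=6, col=0)
  N (north): (row=6, col=0) -> (row=5, col=0)
  W (west): blocked, stay at (row=5, col=0)
Final: (row=5, col=0)

Answer: Final position: (row=5, col=0)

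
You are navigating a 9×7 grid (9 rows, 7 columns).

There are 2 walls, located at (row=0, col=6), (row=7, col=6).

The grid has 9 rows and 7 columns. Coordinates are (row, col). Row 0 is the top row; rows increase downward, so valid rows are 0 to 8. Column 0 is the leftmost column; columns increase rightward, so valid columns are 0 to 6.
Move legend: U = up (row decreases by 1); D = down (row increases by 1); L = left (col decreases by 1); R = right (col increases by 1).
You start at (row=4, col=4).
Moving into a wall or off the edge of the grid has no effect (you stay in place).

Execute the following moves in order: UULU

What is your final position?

Answer: Final position: (row=1, col=3)

Derivation:
Start: (row=4, col=4)
  U (up): (row=4, col=4) -> (row=3, col=4)
  U (up): (row=3, col=4) -> (row=2, col=4)
  L (left): (row=2, col=4) -> (row=2, col=3)
  U (up): (row=2, col=3) -> (row=1, col=3)
Final: (row=1, col=3)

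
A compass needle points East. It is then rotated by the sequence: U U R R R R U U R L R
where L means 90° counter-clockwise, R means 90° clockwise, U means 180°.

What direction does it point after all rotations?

Start: East
  U (U-turn (180°)) -> West
  U (U-turn (180°)) -> East
  R (right (90° clockwise)) -> South
  R (right (90° clockwise)) -> West
  R (right (90° clockwise)) -> North
  R (right (90° clockwise)) -> East
  U (U-turn (180°)) -> West
  U (U-turn (180°)) -> East
  R (right (90° clockwise)) -> South
  L (left (90° counter-clockwise)) -> East
  R (right (90° clockwise)) -> South
Final: South

Answer: Final heading: South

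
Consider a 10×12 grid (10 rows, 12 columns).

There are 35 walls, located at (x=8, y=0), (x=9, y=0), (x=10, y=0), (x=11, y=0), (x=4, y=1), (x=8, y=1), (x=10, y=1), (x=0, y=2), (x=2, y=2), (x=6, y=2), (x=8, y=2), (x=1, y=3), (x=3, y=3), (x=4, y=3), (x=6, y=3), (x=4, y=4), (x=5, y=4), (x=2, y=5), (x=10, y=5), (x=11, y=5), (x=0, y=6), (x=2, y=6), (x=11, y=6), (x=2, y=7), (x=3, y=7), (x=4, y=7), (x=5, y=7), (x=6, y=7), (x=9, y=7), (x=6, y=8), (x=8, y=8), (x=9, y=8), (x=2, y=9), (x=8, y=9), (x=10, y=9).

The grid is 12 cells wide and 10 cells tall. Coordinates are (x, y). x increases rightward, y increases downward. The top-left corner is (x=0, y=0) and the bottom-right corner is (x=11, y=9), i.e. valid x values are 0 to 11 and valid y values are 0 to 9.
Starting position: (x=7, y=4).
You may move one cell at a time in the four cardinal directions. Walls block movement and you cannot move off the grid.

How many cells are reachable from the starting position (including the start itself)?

BFS flood-fill from (x=7, y=4):
  Distance 0: (x=7, y=4)
  Distance 1: (x=7, y=3), (x=6, y=4), (x=8, y=4), (x=7, y=5)
  Distance 2: (x=7, y=2), (x=8, y=3), (x=9, y=4), (x=6, y=5), (x=8, y=5), (x=7, y=6)
  Distance 3: (x=7, y=1), (x=9, y=3), (x=10, y=4), (x=5, y=5), (x=9, y=5), (x=6, y=6), (x=8, y=6), (x=7, y=7)
  Distance 4: (x=7, y=0), (x=6, y=1), (x=9, y=2), (x=10, y=3), (x=11, y=4), (x=4, y=5), (x=5, y=6), (x=9, y=6), (x=8, y=7), (x=7, y=8)
  Distance 5: (x=6, y=0), (x=5, y=1), (x=9, y=1), (x=10, y=2), (x=11, y=3), (x=3, y=5), (x=4, y=6), (x=10, y=6), (x=7, y=9)
  Distance 6: (x=5, y=0), (x=5, y=2), (x=11, y=2), (x=3, y=4), (x=3, y=6), (x=10, y=7), (x=6, y=9)
  Distance 7: (x=4, y=0), (x=11, y=1), (x=4, y=2), (x=5, y=3), (x=2, y=4), (x=11, y=7), (x=10, y=8), (x=5, y=9)
  Distance 8: (x=3, y=0), (x=3, y=2), (x=2, y=3), (x=1, y=4), (x=5, y=8), (x=11, y=8), (x=4, y=9)
  Distance 9: (x=2, y=0), (x=3, y=1), (x=0, y=4), (x=1, y=5), (x=4, y=8), (x=3, y=9), (x=11, y=9)
  Distance 10: (x=1, y=0), (x=2, y=1), (x=0, y=3), (x=0, y=5), (x=1, y=6), (x=3, y=8)
  Distance 11: (x=0, y=0), (x=1, y=1), (x=1, y=7), (x=2, y=8)
  Distance 12: (x=0, y=1), (x=1, y=2), (x=0, y=7), (x=1, y=8)
  Distance 13: (x=0, y=8), (x=1, y=9)
  Distance 14: (x=0, y=9)
Total reachable: 84 (grid has 85 open cells total)

Answer: Reachable cells: 84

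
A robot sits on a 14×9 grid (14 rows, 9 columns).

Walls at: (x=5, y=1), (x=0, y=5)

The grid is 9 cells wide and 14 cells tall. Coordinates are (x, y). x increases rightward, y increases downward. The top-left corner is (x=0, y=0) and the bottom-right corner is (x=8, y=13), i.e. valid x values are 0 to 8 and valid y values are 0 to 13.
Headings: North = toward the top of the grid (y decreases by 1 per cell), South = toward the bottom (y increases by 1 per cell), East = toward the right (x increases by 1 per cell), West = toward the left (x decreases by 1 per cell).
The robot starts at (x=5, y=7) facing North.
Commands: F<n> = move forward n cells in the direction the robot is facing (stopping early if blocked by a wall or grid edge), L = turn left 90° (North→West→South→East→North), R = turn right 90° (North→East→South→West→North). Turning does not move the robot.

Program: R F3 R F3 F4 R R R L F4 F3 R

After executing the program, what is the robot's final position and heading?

Start: (x=5, y=7), facing North
  R: turn right, now facing East
  F3: move forward 3, now at (x=8, y=7)
  R: turn right, now facing South
  F3: move forward 3, now at (x=8, y=10)
  F4: move forward 3/4 (blocked), now at (x=8, y=13)
  R: turn right, now facing West
  R: turn right, now facing North
  R: turn right, now facing East
  L: turn left, now facing North
  F4: move forward 4, now at (x=8, y=9)
  F3: move forward 3, now at (x=8, y=6)
  R: turn right, now facing East
Final: (x=8, y=6), facing East

Answer: Final position: (x=8, y=6), facing East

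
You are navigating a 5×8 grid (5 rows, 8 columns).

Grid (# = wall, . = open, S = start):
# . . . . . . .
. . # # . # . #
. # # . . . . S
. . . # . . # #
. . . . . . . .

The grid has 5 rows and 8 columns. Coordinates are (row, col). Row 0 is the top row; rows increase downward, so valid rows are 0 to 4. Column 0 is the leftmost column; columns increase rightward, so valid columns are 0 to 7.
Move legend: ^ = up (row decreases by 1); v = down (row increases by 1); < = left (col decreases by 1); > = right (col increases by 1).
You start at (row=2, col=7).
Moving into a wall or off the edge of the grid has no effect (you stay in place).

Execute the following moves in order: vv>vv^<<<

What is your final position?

Start: (row=2, col=7)
  v (down): blocked, stay at (row=2, col=7)
  v (down): blocked, stay at (row=2, col=7)
  > (right): blocked, stay at (row=2, col=7)
  v (down): blocked, stay at (row=2, col=7)
  v (down): blocked, stay at (row=2, col=7)
  ^ (up): blocked, stay at (row=2, col=7)
  < (left): (row=2, col=7) -> (row=2, col=6)
  < (left): (row=2, col=6) -> (row=2, col=5)
  < (left): (row=2, col=5) -> (row=2, col=4)
Final: (row=2, col=4)

Answer: Final position: (row=2, col=4)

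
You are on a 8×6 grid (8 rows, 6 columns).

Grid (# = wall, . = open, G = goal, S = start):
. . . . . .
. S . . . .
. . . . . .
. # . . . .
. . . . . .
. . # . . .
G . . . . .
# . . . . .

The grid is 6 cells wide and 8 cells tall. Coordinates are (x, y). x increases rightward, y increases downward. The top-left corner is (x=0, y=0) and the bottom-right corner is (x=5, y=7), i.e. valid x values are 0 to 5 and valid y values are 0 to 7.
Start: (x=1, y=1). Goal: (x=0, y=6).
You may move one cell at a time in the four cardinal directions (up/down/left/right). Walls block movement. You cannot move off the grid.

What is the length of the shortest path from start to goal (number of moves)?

Answer: Shortest path length: 6

Derivation:
BFS from (x=1, y=1) until reaching (x=0, y=6):
  Distance 0: (x=1, y=1)
  Distance 1: (x=1, y=0), (x=0, y=1), (x=2, y=1), (x=1, y=2)
  Distance 2: (x=0, y=0), (x=2, y=0), (x=3, y=1), (x=0, y=2), (x=2, y=2)
  Distance 3: (x=3, y=0), (x=4, y=1), (x=3, y=2), (x=0, y=3), (x=2, y=3)
  Distance 4: (x=4, y=0), (x=5, y=1), (x=4, y=2), (x=3, y=3), (x=0, y=4), (x=2, y=4)
  Distance 5: (x=5, y=0), (x=5, y=2), (x=4, y=3), (x=1, y=4), (x=3, y=4), (x=0, y=5)
  Distance 6: (x=5, y=3), (x=4, y=4), (x=1, y=5), (x=3, y=5), (x=0, y=6)  <- goal reached here
One shortest path (6 moves): (x=1, y=1) -> (x=0, y=1) -> (x=0, y=2) -> (x=0, y=3) -> (x=0, y=4) -> (x=0, y=5) -> (x=0, y=6)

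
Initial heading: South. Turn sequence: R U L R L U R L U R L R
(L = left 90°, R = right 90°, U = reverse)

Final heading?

Start: South
  R (right (90° clockwise)) -> West
  U (U-turn (180°)) -> East
  L (left (90° counter-clockwise)) -> North
  R (right (90° clockwise)) -> East
  L (left (90° counter-clockwise)) -> North
  U (U-turn (180°)) -> South
  R (right (90° clockwise)) -> West
  L (left (90° counter-clockwise)) -> South
  U (U-turn (180°)) -> North
  R (right (90° clockwise)) -> East
  L (left (90° counter-clockwise)) -> North
  R (right (90° clockwise)) -> East
Final: East

Answer: Final heading: East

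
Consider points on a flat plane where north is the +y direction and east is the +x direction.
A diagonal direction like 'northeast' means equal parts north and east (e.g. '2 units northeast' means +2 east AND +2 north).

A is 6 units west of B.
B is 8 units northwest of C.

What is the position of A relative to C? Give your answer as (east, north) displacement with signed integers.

Place C at the origin (east=0, north=0).
  B is 8 units northwest of C: delta (east=-8, north=+8); B at (east=-8, north=8).
  A is 6 units west of B: delta (east=-6, north=+0); A at (east=-14, north=8).
Therefore A relative to C: (east=-14, north=8).

Answer: A is at (east=-14, north=8) relative to C.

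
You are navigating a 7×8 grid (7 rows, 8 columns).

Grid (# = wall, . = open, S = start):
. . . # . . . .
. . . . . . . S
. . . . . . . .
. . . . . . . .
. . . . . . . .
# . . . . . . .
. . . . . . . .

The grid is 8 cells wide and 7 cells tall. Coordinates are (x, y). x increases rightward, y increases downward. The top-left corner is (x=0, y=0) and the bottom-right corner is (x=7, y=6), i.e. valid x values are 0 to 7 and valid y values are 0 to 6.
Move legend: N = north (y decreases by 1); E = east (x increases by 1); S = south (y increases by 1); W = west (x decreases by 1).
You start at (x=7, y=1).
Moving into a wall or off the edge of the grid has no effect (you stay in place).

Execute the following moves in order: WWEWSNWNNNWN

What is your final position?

Answer: Final position: (x=4, y=0)

Derivation:
Start: (x=7, y=1)
  W (west): (x=7, y=1) -> (x=6, y=1)
  W (west): (x=6, y=1) -> (x=5, y=1)
  E (east): (x=5, y=1) -> (x=6, y=1)
  W (west): (x=6, y=1) -> (x=5, y=1)
  S (south): (x=5, y=1) -> (x=5, y=2)
  N (north): (x=5, y=2) -> (x=5, y=1)
  W (west): (x=5, y=1) -> (x=4, y=1)
  N (north): (x=4, y=1) -> (x=4, y=0)
  N (north): blocked, stay at (x=4, y=0)
  N (north): blocked, stay at (x=4, y=0)
  W (west): blocked, stay at (x=4, y=0)
  N (north): blocked, stay at (x=4, y=0)
Final: (x=4, y=0)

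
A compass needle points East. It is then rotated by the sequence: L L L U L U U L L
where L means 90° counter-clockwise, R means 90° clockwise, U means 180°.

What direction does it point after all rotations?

Start: East
  L (left (90° counter-clockwise)) -> North
  L (left (90° counter-clockwise)) -> West
  L (left (90° counter-clockwise)) -> South
  U (U-turn (180°)) -> North
  L (left (90° counter-clockwise)) -> West
  U (U-turn (180°)) -> East
  U (U-turn (180°)) -> West
  L (left (90° counter-clockwise)) -> South
  L (left (90° counter-clockwise)) -> East
Final: East

Answer: Final heading: East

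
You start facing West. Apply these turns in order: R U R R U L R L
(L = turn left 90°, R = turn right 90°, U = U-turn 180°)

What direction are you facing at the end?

Answer: Final heading: East

Derivation:
Start: West
  R (right (90° clockwise)) -> North
  U (U-turn (180°)) -> South
  R (right (90° clockwise)) -> West
  R (right (90° clockwise)) -> North
  U (U-turn (180°)) -> South
  L (left (90° counter-clockwise)) -> East
  R (right (90° clockwise)) -> South
  L (left (90° counter-clockwise)) -> East
Final: East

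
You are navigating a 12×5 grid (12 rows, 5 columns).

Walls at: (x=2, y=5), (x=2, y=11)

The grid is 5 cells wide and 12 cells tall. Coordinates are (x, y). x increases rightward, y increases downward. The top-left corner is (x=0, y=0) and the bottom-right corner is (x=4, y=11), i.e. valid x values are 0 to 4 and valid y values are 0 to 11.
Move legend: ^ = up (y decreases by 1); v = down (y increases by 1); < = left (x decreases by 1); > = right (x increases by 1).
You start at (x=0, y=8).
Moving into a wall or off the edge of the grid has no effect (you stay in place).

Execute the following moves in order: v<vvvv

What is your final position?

Answer: Final position: (x=0, y=11)

Derivation:
Start: (x=0, y=8)
  v (down): (x=0, y=8) -> (x=0, y=9)
  < (left): blocked, stay at (x=0, y=9)
  v (down): (x=0, y=9) -> (x=0, y=10)
  v (down): (x=0, y=10) -> (x=0, y=11)
  v (down): blocked, stay at (x=0, y=11)
  v (down): blocked, stay at (x=0, y=11)
Final: (x=0, y=11)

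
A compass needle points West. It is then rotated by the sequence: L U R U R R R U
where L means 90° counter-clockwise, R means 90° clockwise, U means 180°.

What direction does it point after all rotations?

Start: West
  L (left (90° counter-clockwise)) -> South
  U (U-turn (180°)) -> North
  R (right (90° clockwise)) -> East
  U (U-turn (180°)) -> West
  R (right (90° clockwise)) -> North
  R (right (90° clockwise)) -> East
  R (right (90° clockwise)) -> South
  U (U-turn (180°)) -> North
Final: North

Answer: Final heading: North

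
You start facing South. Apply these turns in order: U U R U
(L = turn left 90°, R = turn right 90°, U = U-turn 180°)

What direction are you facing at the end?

Start: South
  U (U-turn (180°)) -> North
  U (U-turn (180°)) -> South
  R (right (90° clockwise)) -> West
  U (U-turn (180°)) -> East
Final: East

Answer: Final heading: East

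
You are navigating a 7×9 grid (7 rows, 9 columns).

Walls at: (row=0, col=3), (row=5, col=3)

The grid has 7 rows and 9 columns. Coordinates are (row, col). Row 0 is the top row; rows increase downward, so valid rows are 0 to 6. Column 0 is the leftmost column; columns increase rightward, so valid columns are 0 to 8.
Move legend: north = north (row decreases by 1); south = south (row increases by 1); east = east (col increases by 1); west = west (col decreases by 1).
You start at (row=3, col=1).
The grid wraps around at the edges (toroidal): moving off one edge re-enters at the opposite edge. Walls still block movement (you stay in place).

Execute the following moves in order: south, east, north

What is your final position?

Start: (row=3, col=1)
  south (south): (row=3, col=1) -> (row=4, col=1)
  east (east): (row=4, col=1) -> (row=4, col=2)
  north (north): (row=4, col=2) -> (row=3, col=2)
Final: (row=3, col=2)

Answer: Final position: (row=3, col=2)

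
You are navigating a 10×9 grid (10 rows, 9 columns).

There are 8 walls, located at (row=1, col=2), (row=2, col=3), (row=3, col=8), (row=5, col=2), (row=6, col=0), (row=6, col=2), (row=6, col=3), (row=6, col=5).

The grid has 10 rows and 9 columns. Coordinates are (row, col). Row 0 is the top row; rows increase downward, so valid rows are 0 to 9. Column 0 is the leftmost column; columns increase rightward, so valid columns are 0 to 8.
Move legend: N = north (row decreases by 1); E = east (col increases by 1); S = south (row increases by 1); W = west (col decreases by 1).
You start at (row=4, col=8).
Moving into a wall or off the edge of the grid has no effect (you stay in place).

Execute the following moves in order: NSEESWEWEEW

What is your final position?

Start: (row=4, col=8)
  N (north): blocked, stay at (row=4, col=8)
  S (south): (row=4, col=8) -> (row=5, col=8)
  E (east): blocked, stay at (row=5, col=8)
  E (east): blocked, stay at (row=5, col=8)
  S (south): (row=5, col=8) -> (row=6, col=8)
  W (west): (row=6, col=8) -> (row=6, col=7)
  E (east): (row=6, col=7) -> (row=6, col=8)
  W (west): (row=6, col=8) -> (row=6, col=7)
  E (east): (row=6, col=7) -> (row=6, col=8)
  E (east): blocked, stay at (row=6, col=8)
  W (west): (row=6, col=8) -> (row=6, col=7)
Final: (row=6, col=7)

Answer: Final position: (row=6, col=7)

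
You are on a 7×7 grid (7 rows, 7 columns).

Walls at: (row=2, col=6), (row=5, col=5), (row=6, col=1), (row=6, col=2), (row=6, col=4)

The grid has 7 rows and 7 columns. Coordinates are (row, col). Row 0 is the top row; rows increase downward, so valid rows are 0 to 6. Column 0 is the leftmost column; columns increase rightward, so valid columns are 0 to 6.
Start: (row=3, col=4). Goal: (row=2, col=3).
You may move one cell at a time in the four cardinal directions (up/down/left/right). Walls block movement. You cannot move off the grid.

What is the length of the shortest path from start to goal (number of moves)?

BFS from (row=3, col=4) until reaching (row=2, col=3):
  Distance 0: (row=3, col=4)
  Distance 1: (row=2, col=4), (row=3, col=3), (row=3, col=5), (row=4, col=4)
  Distance 2: (row=1, col=4), (row=2, col=3), (row=2, col=5), (row=3, col=2), (row=3, col=6), (row=4, col=3), (row=4, col=5), (row=5, col=4)  <- goal reached here
One shortest path (2 moves): (row=3, col=4) -> (row=3, col=3) -> (row=2, col=3)

Answer: Shortest path length: 2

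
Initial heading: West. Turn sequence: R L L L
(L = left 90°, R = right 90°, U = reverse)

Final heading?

Start: West
  R (right (90° clockwise)) -> North
  L (left (90° counter-clockwise)) -> West
  L (left (90° counter-clockwise)) -> South
  L (left (90° counter-clockwise)) -> East
Final: East

Answer: Final heading: East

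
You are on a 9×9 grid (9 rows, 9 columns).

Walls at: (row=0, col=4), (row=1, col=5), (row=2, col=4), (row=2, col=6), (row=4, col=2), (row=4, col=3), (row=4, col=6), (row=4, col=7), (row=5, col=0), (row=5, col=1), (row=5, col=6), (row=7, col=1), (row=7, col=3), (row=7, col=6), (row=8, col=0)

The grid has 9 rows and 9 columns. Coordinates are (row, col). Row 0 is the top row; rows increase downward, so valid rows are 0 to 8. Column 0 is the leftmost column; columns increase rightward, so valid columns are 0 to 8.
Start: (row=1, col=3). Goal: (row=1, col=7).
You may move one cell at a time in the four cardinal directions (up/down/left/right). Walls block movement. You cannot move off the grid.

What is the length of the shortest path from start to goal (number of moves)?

BFS from (row=1, col=3) until reaching (row=1, col=7):
  Distance 0: (row=1, col=3)
  Distance 1: (row=0, col=3), (row=1, col=2), (row=1, col=4), (row=2, col=3)
  Distance 2: (row=0, col=2), (row=1, col=1), (row=2, col=2), (row=3, col=3)
  Distance 3: (row=0, col=1), (row=1, col=0), (row=2, col=1), (row=3, col=2), (row=3, col=4)
  Distance 4: (row=0, col=0), (row=2, col=0), (row=3, col=1), (row=3, col=5), (row=4, col=4)
  Distance 5: (row=2, col=5), (row=3, col=0), (row=3, col=6), (row=4, col=1), (row=4, col=5), (row=5, col=4)
  Distance 6: (row=3, col=7), (row=4, col=0), (row=5, col=3), (row=5, col=5), (row=6, col=4)
  Distance 7: (row=2, col=7), (row=3, col=8), (row=5, col=2), (row=6, col=3), (row=6, col=5), (row=7, col=4)
  Distance 8: (row=1, col=7), (row=2, col=8), (row=4, col=8), (row=6, col=2), (row=6, col=6), (row=7, col=5), (row=8, col=4)  <- goal reached here
One shortest path (8 moves): (row=1, col=3) -> (row=2, col=3) -> (row=3, col=3) -> (row=3, col=4) -> (row=3, col=5) -> (row=3, col=6) -> (row=3, col=7) -> (row=2, col=7) -> (row=1, col=7)

Answer: Shortest path length: 8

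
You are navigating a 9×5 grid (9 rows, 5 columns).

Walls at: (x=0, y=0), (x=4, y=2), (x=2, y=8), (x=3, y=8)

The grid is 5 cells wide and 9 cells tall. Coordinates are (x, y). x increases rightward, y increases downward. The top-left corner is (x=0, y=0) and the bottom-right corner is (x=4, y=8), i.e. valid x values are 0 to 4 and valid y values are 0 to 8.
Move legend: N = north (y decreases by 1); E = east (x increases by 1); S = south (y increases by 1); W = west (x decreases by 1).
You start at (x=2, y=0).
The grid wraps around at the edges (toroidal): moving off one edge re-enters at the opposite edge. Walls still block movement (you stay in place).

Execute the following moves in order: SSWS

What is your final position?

Answer: Final position: (x=1, y=3)

Derivation:
Start: (x=2, y=0)
  S (south): (x=2, y=0) -> (x=2, y=1)
  S (south): (x=2, y=1) -> (x=2, y=2)
  W (west): (x=2, y=2) -> (x=1, y=2)
  S (south): (x=1, y=2) -> (x=1, y=3)
Final: (x=1, y=3)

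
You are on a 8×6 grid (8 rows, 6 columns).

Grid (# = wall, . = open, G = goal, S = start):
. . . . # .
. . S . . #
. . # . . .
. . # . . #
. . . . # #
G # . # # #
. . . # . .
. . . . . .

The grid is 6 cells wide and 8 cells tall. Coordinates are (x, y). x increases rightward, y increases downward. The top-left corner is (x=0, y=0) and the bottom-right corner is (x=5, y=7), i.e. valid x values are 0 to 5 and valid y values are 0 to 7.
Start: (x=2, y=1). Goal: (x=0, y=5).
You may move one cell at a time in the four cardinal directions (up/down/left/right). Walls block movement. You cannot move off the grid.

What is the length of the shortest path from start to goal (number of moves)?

BFS from (x=2, y=1) until reaching (x=0, y=5):
  Distance 0: (x=2, y=1)
  Distance 1: (x=2, y=0), (x=1, y=1), (x=3, y=1)
  Distance 2: (x=1, y=0), (x=3, y=0), (x=0, y=1), (x=4, y=1), (x=1, y=2), (x=3, y=2)
  Distance 3: (x=0, y=0), (x=0, y=2), (x=4, y=2), (x=1, y=3), (x=3, y=3)
  Distance 4: (x=5, y=2), (x=0, y=3), (x=4, y=3), (x=1, y=4), (x=3, y=4)
  Distance 5: (x=0, y=4), (x=2, y=4)
  Distance 6: (x=0, y=5), (x=2, y=5)  <- goal reached here
One shortest path (6 moves): (x=2, y=1) -> (x=1, y=1) -> (x=0, y=1) -> (x=0, y=2) -> (x=0, y=3) -> (x=0, y=4) -> (x=0, y=5)

Answer: Shortest path length: 6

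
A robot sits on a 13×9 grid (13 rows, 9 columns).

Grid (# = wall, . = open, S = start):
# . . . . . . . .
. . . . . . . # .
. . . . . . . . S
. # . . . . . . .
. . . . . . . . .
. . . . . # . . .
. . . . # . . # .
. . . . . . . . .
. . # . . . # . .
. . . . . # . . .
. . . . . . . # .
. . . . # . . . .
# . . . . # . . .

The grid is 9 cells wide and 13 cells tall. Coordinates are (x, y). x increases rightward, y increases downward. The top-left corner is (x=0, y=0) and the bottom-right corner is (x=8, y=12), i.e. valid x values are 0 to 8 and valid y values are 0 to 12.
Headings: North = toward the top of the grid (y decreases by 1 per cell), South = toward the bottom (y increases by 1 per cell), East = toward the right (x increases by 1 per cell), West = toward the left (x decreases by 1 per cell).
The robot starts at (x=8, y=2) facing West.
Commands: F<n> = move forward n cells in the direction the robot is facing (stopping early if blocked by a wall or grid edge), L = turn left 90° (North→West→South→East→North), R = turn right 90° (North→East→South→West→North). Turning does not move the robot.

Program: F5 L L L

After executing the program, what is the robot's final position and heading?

Answer: Final position: (x=3, y=2), facing North

Derivation:
Start: (x=8, y=2), facing West
  F5: move forward 5, now at (x=3, y=2)
  L: turn left, now facing South
  L: turn left, now facing East
  L: turn left, now facing North
Final: (x=3, y=2), facing North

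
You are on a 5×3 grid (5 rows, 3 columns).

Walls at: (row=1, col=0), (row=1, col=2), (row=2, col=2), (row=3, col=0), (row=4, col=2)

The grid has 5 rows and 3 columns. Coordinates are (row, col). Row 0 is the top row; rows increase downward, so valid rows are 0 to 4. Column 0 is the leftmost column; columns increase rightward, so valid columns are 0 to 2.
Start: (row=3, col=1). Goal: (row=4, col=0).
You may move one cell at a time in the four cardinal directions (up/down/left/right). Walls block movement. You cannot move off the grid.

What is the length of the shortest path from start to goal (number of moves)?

BFS from (row=3, col=1) until reaching (row=4, col=0):
  Distance 0: (row=3, col=1)
  Distance 1: (row=2, col=1), (row=3, col=2), (row=4, col=1)
  Distance 2: (row=1, col=1), (row=2, col=0), (row=4, col=0)  <- goal reached here
One shortest path (2 moves): (row=3, col=1) -> (row=4, col=1) -> (row=4, col=0)

Answer: Shortest path length: 2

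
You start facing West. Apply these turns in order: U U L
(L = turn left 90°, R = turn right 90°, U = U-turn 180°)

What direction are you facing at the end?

Start: West
  U (U-turn (180°)) -> East
  U (U-turn (180°)) -> West
  L (left (90° counter-clockwise)) -> South
Final: South

Answer: Final heading: South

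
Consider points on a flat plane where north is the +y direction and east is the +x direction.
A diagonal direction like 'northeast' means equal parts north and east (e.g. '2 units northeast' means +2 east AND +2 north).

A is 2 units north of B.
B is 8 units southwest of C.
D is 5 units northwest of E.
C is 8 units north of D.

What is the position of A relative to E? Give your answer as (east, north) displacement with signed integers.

Answer: A is at (east=-13, north=7) relative to E.

Derivation:
Place E at the origin (east=0, north=0).
  D is 5 units northwest of E: delta (east=-5, north=+5); D at (east=-5, north=5).
  C is 8 units north of D: delta (east=+0, north=+8); C at (east=-5, north=13).
  B is 8 units southwest of C: delta (east=-8, north=-8); B at (east=-13, north=5).
  A is 2 units north of B: delta (east=+0, north=+2); A at (east=-13, north=7).
Therefore A relative to E: (east=-13, north=7).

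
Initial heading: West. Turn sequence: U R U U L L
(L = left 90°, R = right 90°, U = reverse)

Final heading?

Start: West
  U (U-turn (180°)) -> East
  R (right (90° clockwise)) -> South
  U (U-turn (180°)) -> North
  U (U-turn (180°)) -> South
  L (left (90° counter-clockwise)) -> East
  L (left (90° counter-clockwise)) -> North
Final: North

Answer: Final heading: North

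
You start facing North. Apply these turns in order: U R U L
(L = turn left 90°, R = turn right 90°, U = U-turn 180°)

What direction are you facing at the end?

Answer: Final heading: North

Derivation:
Start: North
  U (U-turn (180°)) -> South
  R (right (90° clockwise)) -> West
  U (U-turn (180°)) -> East
  L (left (90° counter-clockwise)) -> North
Final: North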